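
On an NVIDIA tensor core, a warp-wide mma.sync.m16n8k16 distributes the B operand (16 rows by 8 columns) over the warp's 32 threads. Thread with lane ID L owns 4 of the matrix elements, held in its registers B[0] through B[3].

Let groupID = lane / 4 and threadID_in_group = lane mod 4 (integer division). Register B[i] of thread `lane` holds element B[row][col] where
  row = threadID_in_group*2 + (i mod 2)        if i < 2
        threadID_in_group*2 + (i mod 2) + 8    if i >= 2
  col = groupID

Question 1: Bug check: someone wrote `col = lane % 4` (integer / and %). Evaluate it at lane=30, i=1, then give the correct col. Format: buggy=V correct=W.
`lane % 4`[30,1]→2
lane 30: G=7 (30/4), T=2 (30%4)
i=1: r=2*2+1+0=5, c=G=7
col: 2 vs 7

buggy=2 correct=7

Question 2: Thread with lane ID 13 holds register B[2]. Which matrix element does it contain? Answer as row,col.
10,3

13: gid=3,tid=1
[2] (1*2+0+8,3) = (10,3)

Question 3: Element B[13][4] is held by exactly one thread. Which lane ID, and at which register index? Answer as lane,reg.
18,3

c=4⇒gr=4  r=13⇒Rb=1,th=2,odd=1
L=4*4+2=18  i=1*2+1=3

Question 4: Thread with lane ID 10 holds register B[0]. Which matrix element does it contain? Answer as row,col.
4,2

lane 10->10/4=2, 10 mod 4=2
i=0  r:2·2+0+0->4  c:2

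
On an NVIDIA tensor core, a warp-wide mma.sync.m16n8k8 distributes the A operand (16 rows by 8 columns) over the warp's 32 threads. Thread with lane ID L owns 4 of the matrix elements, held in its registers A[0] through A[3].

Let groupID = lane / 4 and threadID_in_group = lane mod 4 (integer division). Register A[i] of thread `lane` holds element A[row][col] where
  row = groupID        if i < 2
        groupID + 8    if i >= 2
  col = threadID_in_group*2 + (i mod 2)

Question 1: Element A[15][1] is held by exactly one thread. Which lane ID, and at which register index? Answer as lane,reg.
28,3

r=15→G=7,rhi=1  c=1→T=0,p=1
L=7*4+0=28  i=1*2+1=3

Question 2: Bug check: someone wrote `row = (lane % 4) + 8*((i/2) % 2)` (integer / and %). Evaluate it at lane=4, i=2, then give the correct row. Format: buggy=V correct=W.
buggy=8 correct=9

`(lane % 4) + 8*((i/2) % 2)`[4,2]->8
lane 4->4/4=1, 4 mod 4=0
i=2  r:1+8->9  c:2·0+0->0
row: 8 vs 9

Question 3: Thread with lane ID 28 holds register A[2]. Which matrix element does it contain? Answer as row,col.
15,0

lane 28: G=7 (28/4), T=0 (28%4)
i=2: r=7+8=15, c=0*2+0=0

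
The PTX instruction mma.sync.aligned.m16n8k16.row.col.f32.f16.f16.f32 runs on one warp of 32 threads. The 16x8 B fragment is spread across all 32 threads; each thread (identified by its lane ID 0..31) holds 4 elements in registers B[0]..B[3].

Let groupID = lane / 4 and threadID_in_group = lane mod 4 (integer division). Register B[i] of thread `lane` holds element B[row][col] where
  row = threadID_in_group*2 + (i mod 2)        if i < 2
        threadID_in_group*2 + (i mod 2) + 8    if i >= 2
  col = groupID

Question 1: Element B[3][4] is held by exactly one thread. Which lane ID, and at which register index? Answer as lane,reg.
17,1

c=4⇒gr=4  r=3⇒Rb=0,th=1,odd=1
L=4*4+1=17  i=0*2+1=1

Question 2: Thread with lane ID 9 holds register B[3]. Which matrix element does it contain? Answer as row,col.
11,2

9: gid=2,tid=1
[3] (1*2+1+8,2) = (11,2)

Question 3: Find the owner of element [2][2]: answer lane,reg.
9,0

c=2->g=2  r=2->rb=0,t=1,b0=0
L=2*4+1=9  i=0*2+0=0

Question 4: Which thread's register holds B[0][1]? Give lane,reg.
4,0

c=1->g=1  r=0->rb=0,t=0,b0=0
L=1*4+0=4  i=0*2+0=0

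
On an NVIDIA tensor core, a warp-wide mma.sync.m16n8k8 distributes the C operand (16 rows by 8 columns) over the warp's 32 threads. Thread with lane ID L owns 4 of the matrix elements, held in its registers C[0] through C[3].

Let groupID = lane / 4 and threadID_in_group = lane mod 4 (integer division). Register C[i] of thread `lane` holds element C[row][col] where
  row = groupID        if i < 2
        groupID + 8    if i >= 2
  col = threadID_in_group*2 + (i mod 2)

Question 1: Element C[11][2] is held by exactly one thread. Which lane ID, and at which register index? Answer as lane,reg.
r:11=>grp=3,rB=1  c:2=>tig=1,lo=0
L=3*4+1=13  i=1*2+0=2

13,2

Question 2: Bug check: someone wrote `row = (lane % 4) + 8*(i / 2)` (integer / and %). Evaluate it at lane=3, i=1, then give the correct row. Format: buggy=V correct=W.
`(lane % 4) + 8*(i / 2)`[3,1]→3
lane 3: G=0 (3/4), T=3 (3%4)
i=1: r=0+0=0, c=3*2+1=7
row: 3 vs 0

buggy=3 correct=0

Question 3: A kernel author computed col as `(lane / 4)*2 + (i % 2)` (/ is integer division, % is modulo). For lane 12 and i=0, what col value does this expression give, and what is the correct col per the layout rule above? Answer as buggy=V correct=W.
`(lane / 4)*2 + (i % 2)`[12,0]->6
lane 12->12/4=3, 12 mod 4=0
i=0  r:3+0->3  c:2·0+0->0
col: 6 vs 0

buggy=6 correct=0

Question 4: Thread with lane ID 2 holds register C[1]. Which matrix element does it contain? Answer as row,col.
0,5

L=2->g=2>>2=0, t=2&3=2
[1]->row 0+0=0  col 2·2+1=5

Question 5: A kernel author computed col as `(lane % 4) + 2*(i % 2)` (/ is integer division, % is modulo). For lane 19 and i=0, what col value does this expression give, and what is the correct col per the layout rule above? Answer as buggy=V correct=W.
`(lane % 4) + 2*(i % 2)`[19,0]->3
lane 19->19/4=4, 19 mod 4=3
i=0  r:4+0->4  c:2·3+0->6
col: 3 vs 6

buggy=3 correct=6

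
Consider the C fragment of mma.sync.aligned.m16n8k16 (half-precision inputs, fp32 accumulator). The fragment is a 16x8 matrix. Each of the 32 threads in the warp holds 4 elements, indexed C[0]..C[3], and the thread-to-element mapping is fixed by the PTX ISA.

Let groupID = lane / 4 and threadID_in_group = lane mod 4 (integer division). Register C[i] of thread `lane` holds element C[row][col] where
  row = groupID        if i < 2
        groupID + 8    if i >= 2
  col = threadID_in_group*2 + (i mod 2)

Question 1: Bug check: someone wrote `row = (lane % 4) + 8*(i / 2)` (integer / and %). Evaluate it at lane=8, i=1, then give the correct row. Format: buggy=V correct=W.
buggy=0 correct=2

`(lane % 4) + 8*(i / 2)`[8,1]⇒0
L=8⇒gr=8>>2=2, th=8&3=0
[1]⇒row 2+0=2  col 0·2+1=1
row: 0 vs 2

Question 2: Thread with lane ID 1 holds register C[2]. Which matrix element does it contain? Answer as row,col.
8,2

lane 1->1/4=0, 1 mod 4=1
i=2  r:0+8->8  c:2·1+0->2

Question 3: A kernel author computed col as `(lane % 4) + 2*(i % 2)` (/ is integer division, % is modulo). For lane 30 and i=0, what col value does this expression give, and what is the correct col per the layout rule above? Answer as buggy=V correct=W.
`(lane % 4) + 2*(i % 2)`[30,0]⇒2
lane 30: gr=7 (30/4), th=2 (30%4)
i=0: r=7+0=7, c=2*2+0=4
col: 2 vs 4

buggy=2 correct=4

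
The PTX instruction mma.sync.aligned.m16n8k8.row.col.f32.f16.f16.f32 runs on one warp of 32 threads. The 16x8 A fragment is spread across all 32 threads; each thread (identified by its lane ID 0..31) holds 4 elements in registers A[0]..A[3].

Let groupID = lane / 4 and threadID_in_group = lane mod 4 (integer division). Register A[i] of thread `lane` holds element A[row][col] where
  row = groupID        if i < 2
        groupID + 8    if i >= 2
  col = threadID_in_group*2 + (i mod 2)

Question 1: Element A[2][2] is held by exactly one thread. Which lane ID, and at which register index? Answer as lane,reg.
r=2→G=2,rhi=0  c=2→T=1,p=0
L=2*4+1=9  i=0*2+0=0

9,0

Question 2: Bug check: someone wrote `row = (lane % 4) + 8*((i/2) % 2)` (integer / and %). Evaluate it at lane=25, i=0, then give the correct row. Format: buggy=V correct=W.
buggy=1 correct=6

`(lane % 4) + 8*((i/2) % 2)`[25,0]→1
25: G=6,T=1
[0] (6+0,1*2+0) = (6,2)
row: 1 vs 6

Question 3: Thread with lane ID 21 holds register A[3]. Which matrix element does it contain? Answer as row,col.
13,3

L=21->gid=21>>2=5, tid=21&3=1
[3]->row 5+8=13  col 1·2+1=3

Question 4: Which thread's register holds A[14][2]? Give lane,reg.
r=14⇒gr=6,Rb=1  c=2⇒th=1,odd=0
L=6*4+1=25  i=1*2+0=2

25,2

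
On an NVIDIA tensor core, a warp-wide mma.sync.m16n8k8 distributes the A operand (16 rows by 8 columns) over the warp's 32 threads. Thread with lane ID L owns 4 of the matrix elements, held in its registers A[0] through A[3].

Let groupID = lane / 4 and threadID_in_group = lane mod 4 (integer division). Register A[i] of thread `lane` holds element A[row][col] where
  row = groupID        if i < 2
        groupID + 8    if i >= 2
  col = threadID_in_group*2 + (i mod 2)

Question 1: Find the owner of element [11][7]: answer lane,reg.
15,3

r:11=>grp=3,rB=1  c:7=>tig=3,lo=1
L=3*4+3=15  i=1*2+1=3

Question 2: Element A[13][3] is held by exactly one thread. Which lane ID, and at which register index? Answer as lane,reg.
r=13→G=5,rhi=1  c=3→T=1,p=1
L=5*4+1=21  i=1*2+1=3

21,3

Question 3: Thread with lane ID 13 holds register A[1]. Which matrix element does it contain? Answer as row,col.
3,3

lane 13: gid=3 (13/4), tid=1 (13%4)
i=1: r=3+0=3, c=1*2+1=3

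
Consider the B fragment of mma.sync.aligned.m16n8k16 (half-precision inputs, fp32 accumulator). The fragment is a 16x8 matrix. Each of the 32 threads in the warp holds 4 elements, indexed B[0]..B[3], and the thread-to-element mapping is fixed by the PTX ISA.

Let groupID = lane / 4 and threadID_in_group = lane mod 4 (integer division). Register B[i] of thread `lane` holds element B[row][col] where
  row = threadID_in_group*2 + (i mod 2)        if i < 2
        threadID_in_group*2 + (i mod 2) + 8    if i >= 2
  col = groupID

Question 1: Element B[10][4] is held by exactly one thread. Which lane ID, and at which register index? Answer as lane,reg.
c=4→G=4  r=10→rhi=1,T=1,p=0
L=4*4+1=17  i=1*2+0=2

17,2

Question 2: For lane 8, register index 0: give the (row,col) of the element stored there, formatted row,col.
8: g=2,t=0
[0] (0*2+0+0,2) = (0,2)

0,2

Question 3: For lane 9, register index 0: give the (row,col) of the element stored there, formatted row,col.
lane 9⇒9/4=2, 9 mod 4=1
i=0  r:2·1+0+0⇒2  c:2

2,2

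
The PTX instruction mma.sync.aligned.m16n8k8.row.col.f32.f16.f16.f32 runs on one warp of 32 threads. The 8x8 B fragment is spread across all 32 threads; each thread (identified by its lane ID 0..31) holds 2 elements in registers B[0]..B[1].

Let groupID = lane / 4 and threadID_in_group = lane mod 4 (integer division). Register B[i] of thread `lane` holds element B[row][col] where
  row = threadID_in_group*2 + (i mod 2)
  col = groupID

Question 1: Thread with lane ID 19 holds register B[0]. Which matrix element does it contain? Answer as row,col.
6,4

lane 19⇒19/4=4, 19 mod 4=3
i=0  r:2·3+0⇒6  c:4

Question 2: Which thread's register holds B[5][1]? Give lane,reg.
c:1=>grp=1  r:5=>tig=2,lo=1
L=1*4+2=6  i=1=1

6,1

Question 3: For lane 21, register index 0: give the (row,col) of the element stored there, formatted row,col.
L=21⇒gr=21>>2=5, th=21&3=1
[0]⇒row 1·2+0=2  col gr=5

2,5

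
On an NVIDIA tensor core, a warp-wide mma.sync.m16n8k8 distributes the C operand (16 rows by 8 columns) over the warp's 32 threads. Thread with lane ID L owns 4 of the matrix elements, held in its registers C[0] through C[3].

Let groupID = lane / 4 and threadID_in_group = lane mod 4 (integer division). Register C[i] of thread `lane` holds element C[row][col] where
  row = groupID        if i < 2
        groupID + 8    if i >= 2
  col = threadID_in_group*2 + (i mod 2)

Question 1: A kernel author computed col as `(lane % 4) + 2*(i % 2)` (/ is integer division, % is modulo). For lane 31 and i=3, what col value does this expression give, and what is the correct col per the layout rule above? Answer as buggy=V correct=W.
buggy=5 correct=7

`(lane % 4) + 2*(i % 2)`[31,3]->5
lane 31->31/4=7, 31 mod 4=3
i=3  r:7+8->15  c:2·3+1->7
col: 5 vs 7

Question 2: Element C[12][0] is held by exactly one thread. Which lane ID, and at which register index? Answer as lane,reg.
r=12->g=4,rb=1  c=0->t=0,b0=0
L=4*4+0=16  i=1*2+0=2

16,2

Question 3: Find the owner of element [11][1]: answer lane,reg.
12,3

r=11->g=3,rb=1  c=1->t=0,b0=1
L=3*4+0=12  i=1*2+1=3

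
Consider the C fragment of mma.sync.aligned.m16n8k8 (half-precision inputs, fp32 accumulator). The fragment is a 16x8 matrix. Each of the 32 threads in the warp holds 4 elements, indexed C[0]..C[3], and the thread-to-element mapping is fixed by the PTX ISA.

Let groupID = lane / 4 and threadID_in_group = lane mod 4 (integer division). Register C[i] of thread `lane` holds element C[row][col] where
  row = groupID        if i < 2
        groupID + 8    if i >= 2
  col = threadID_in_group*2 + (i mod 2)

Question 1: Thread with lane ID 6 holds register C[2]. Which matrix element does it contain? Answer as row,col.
9,4

lane 6: gr=1 (6/4), th=2 (6%4)
i=2: r=1+8=9, c=2*2+0=4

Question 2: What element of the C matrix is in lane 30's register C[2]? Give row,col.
30: g=7,t=2
[2] (7+8,2*2+0) = (15,4)

15,4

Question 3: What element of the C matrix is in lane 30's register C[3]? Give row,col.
15,5

L=30→G=30>>2=7, T=30&3=2
[3]→row 7+8=15  col 2·2+1=5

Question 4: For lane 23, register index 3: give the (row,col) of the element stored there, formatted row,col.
23: g=5,t=3
[3] (5+8,3*2+1) = (13,7)

13,7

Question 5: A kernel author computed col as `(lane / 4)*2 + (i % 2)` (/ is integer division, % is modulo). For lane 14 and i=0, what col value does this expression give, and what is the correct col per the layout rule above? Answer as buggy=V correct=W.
`(lane / 4)*2 + (i % 2)`[14,0]=>6
L=14=>grp=14>>2=3, tig=14&3=2
[0]=>row 3+0=3  col 2·2+0=4
col: 6 vs 4

buggy=6 correct=4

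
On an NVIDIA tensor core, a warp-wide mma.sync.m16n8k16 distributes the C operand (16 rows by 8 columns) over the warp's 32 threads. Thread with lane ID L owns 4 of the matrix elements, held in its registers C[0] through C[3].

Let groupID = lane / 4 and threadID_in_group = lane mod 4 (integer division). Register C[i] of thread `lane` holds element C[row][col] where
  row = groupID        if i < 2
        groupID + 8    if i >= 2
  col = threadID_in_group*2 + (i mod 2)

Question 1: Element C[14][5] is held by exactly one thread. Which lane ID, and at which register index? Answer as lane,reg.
26,3

r=14->g=6,rb=1  c=5->t=2,b0=1
L=6*4+2=26  i=1*2+1=3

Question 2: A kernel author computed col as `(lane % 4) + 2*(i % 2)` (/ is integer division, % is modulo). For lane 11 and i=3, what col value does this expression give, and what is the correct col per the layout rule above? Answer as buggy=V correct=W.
buggy=5 correct=7

`(lane % 4) + 2*(i % 2)`[11,3]->5
11: g=2,t=3
[3] (2+8,3*2+1) = (10,7)
col: 5 vs 7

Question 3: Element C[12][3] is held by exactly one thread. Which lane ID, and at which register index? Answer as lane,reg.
17,3

r:12=>grp=4,rB=1  c:3=>tig=1,lo=1
L=4*4+1=17  i=1*2+1=3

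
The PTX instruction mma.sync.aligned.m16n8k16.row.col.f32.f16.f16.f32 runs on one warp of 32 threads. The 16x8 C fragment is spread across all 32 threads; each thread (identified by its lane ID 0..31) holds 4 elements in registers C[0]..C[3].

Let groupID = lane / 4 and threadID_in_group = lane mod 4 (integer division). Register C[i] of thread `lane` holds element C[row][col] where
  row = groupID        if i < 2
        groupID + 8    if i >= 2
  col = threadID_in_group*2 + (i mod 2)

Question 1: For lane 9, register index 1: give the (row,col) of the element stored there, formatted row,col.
9: gid=2,tid=1
[1] (2+0,1*2+1) = (2,3)

2,3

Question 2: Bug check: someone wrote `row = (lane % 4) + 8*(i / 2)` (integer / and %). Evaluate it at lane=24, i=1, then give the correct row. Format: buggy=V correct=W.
buggy=0 correct=6

`(lane % 4) + 8*(i / 2)`[24,1]=>0
lane 24: grp=6 (24/4), tig=0 (24%4)
i=1: r=6+0=6, c=0*2+1=1
row: 0 vs 6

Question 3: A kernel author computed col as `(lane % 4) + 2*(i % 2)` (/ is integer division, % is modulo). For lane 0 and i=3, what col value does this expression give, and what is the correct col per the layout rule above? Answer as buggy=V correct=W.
buggy=2 correct=1

`(lane % 4) + 2*(i % 2)`[0,3]→2
lane 0→0/4=0, 0 mod 4=0
i=3  r:0+8→8  c:2·0+1→1
col: 2 vs 1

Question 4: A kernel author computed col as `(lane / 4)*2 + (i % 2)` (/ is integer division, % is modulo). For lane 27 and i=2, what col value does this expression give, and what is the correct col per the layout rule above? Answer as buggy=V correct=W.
buggy=12 correct=6

`(lane / 4)*2 + (i % 2)`[27,2]->12
L=27->g=27>>2=6, t=27&3=3
[2]->row 6+8=14  col 3·2+0=6
col: 12 vs 6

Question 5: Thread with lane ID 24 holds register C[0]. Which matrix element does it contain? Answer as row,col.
24: gid=6,tid=0
[0] (6+0,0*2+0) = (6,0)

6,0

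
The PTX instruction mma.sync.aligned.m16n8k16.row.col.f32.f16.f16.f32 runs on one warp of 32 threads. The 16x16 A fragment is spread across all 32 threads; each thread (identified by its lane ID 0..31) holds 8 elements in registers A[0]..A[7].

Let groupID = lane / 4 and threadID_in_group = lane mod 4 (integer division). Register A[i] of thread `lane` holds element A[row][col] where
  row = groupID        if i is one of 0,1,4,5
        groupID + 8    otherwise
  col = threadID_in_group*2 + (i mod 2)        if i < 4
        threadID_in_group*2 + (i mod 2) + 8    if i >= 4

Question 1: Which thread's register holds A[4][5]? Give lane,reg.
r=4→G=4,rhi=0  c=5→chi=0,T=2,p=1
L=4*4+2=18  i=0*4+0*2+1=1

18,1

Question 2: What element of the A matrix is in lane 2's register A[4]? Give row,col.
2: g=0,t=2
[4] (0+0,2*2+0+8) = (0,12)

0,12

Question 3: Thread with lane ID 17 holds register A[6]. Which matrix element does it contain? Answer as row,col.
L=17⇒gr=17>>2=4, th=17&3=1
[6]⇒row 4+8=12  col 1·2+0+8=10

12,10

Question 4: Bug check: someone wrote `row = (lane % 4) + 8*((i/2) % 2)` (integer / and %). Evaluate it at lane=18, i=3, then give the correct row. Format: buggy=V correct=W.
buggy=10 correct=12

`(lane % 4) + 8*((i/2) % 2)`[18,3]->10
lane 18->18/4=4, 18 mod 4=2
i=3  r:4+8->12  c:2·2+1+0->5
row: 10 vs 12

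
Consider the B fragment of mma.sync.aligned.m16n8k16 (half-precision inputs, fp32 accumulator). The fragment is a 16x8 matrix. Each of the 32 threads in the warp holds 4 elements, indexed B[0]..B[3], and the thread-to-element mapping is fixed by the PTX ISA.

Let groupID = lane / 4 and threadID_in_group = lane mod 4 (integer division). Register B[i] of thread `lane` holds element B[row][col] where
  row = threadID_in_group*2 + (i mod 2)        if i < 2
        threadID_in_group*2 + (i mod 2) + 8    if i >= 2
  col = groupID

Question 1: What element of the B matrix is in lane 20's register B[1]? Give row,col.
1,5

lane 20: g=5 (20/4), t=0 (20%4)
i=1: r=0*2+1+0=1, c=g=5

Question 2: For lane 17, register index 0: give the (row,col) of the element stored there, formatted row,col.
lane 17: gr=4 (17/4), th=1 (17%4)
i=0: r=1*2+0+0=2, c=gr=4

2,4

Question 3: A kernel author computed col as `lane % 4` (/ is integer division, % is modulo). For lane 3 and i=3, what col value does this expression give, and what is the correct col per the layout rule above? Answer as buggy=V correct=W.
buggy=3 correct=0

`lane % 4`[3,3]->3
3: gid=0,tid=3
[3] (3*2+1+8,0) = (15,0)
col: 3 vs 0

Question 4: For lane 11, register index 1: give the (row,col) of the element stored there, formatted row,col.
11: grp=2,tig=3
[1] (3*2+1+0,2) = (7,2)

7,2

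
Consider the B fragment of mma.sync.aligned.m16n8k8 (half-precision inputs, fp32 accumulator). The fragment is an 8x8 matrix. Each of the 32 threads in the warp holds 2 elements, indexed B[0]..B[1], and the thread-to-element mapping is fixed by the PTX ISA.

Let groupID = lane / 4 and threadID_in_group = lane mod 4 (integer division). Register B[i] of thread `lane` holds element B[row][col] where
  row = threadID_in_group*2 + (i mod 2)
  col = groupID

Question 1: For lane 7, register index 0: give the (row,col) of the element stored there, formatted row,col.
lane 7: gid=1 (7/4), tid=3 (7%4)
i=0: r=3*2+0=6, c=gid=1

6,1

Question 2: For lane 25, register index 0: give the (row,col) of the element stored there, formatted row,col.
lane 25⇒25/4=6, 25 mod 4=1
i=0  r:2·1+0⇒2  c:6

2,6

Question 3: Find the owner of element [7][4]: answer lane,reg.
19,1

c: 4->gid=4  r: 7->tid=3,i&1=1
L=4*4+3=19  i=1=1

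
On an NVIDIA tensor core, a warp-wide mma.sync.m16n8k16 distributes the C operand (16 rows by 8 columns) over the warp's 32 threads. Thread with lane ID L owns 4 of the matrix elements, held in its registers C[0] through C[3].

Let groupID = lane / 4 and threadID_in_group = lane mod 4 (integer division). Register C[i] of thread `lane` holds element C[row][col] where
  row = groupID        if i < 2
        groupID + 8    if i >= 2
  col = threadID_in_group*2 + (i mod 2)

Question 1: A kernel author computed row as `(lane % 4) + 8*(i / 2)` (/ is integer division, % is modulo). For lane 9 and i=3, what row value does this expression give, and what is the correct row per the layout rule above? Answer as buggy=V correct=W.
`(lane % 4) + 8*(i / 2)`[9,3]⇒9
L=9⇒gr=9>>2=2, th=9&3=1
[3]⇒row 2+8=10  col 1·2+1=3
row: 9 vs 10

buggy=9 correct=10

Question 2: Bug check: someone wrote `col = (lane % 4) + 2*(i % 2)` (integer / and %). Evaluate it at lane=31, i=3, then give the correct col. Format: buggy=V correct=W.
buggy=5 correct=7

`(lane % 4) + 2*(i % 2)`[31,3]=>5
lane 31: grp=7 (31/4), tig=3 (31%4)
i=3: r=7+8=15, c=3*2+1=7
col: 5 vs 7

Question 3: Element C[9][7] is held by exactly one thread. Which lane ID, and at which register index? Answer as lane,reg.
7,3

r: 9->gid=1,r8=1  c: 7->tid=3,i&1=1
L=1*4+3=7  i=1*2+1=3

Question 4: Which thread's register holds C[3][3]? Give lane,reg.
r: 3->gid=3,r8=0  c: 3->tid=1,i&1=1
L=3*4+1=13  i=0*2+1=1

13,1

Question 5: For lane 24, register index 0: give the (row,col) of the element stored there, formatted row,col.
6,0

L=24⇒gr=24>>2=6, th=24&3=0
[0]⇒row 6+0=6  col 0·2+0=0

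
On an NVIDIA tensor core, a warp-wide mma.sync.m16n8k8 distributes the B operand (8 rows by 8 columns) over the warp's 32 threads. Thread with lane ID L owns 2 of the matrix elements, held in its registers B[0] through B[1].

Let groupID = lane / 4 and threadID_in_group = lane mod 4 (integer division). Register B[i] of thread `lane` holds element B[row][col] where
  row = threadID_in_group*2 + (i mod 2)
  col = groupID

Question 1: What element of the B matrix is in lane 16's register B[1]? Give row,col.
L=16⇒gr=16>>2=4, th=16&3=0
[1]⇒row 0·2+1=1  col gr=4

1,4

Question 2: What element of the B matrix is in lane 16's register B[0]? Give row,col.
L=16=>grp=16>>2=4, tig=16&3=0
[0]=>row 0·2+0=0  col grp=4

0,4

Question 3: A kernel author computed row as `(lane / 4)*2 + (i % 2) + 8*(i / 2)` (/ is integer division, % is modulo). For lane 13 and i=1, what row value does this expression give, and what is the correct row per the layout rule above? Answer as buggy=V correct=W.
`(lane / 4)*2 + (i % 2) + 8*(i / 2)`[13,1]→7
lane 13: G=3 (13/4), T=1 (13%4)
i=1: r=1*2+1=3, c=G=3
row: 7 vs 3

buggy=7 correct=3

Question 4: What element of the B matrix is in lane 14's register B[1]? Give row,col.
5,3

lane 14: gid=3 (14/4), tid=2 (14%4)
i=1: r=2*2+1=5, c=gid=3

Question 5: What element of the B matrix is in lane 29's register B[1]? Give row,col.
29: grp=7,tig=1
[1] (1*2+1,7) = (3,7)

3,7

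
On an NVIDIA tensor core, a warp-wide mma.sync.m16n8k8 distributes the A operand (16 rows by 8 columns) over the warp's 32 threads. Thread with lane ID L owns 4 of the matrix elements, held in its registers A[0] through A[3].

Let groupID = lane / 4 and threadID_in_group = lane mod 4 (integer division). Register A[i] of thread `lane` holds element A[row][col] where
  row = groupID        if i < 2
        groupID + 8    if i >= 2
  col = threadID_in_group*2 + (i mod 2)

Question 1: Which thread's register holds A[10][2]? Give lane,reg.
9,2

r=10⇒gr=2,Rb=1  c=2⇒th=1,odd=0
L=2*4+1=9  i=1*2+0=2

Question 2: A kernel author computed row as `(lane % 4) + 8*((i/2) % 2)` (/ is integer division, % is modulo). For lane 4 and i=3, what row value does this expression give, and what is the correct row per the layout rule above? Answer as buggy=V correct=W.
`(lane % 4) + 8*((i/2) % 2)`[4,3]->8
L=4->g=4>>2=1, t=4&3=0
[3]->row 1+8=9  col 0·2+1=1
row: 8 vs 9

buggy=8 correct=9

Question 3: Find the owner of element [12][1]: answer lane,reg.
r=12⇒gr=4,Rb=1  c=1⇒th=0,odd=1
L=4*4+0=16  i=1*2+1=3

16,3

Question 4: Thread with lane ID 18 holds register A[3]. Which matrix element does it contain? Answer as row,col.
12,5

18: gid=4,tid=2
[3] (4+8,2*2+1) = (12,5)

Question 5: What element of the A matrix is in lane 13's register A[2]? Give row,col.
13: gid=3,tid=1
[2] (3+8,1*2+0) = (11,2)

11,2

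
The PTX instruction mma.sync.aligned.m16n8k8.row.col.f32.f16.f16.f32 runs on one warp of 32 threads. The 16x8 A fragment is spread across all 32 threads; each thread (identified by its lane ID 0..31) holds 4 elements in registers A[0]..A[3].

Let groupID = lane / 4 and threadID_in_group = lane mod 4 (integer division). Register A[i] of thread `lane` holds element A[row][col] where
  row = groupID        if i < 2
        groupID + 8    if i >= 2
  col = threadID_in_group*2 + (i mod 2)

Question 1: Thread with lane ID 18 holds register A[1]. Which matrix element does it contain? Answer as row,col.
L=18=>grp=18>>2=4, tig=18&3=2
[1]=>row 4+0=4  col 2·2+1=5

4,5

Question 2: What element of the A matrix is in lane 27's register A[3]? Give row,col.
14,7

lane 27: grp=6 (27/4), tig=3 (27%4)
i=3: r=6+8=14, c=3*2+1=7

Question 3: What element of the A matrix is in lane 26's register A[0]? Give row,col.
L=26->g=26>>2=6, t=26&3=2
[0]->row 6+0=6  col 2·2+0=4

6,4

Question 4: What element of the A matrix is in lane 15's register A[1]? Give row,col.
3,7

lane 15⇒15/4=3, 15 mod 4=3
i=1  r:3+0⇒3  c:2·3+1⇒7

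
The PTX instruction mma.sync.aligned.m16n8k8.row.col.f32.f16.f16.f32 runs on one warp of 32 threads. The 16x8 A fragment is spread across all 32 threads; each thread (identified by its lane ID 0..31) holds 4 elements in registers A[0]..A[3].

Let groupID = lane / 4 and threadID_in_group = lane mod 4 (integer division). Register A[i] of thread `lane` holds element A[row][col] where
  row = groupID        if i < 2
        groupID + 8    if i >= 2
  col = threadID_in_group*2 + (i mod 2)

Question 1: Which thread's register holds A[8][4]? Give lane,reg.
2,2

r=8→G=0,rhi=1  c=4→T=2,p=0
L=0*4+2=2  i=1*2+0=2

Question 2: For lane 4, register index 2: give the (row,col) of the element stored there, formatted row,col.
4: G=1,T=0
[2] (1+8,0*2+0) = (9,0)

9,0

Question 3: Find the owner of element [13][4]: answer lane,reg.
22,2

r:13=>grp=5,rB=1  c:4=>tig=2,lo=0
L=5*4+2=22  i=1*2+0=2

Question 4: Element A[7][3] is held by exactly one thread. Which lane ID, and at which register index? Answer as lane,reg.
29,1

r=7->g=7,rb=0  c=3->t=1,b0=1
L=7*4+1=29  i=0*2+1=1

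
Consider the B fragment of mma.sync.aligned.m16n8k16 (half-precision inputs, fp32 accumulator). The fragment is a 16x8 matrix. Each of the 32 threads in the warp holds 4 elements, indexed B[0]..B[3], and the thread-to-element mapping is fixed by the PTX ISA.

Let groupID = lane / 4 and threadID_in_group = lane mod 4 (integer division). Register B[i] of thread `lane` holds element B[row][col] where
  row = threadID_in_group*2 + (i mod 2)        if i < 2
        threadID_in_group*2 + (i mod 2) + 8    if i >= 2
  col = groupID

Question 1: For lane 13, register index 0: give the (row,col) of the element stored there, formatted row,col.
2,3

L=13->g=13>>2=3, t=13&3=1
[0]->row 1·2+0+0=2  col g=3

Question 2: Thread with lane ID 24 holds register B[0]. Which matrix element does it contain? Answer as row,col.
0,6

lane 24: grp=6 (24/4), tig=0 (24%4)
i=0: r=0*2+0+0=0, c=grp=6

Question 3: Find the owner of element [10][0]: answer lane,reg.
c=0⇒gr=0  r=10⇒Rb=1,th=1,odd=0
L=0*4+1=1  i=1*2+0=2

1,2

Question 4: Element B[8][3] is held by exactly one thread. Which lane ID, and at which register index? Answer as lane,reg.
12,2

c=3→G=3  r=8→rhi=1,T=0,p=0
L=3*4+0=12  i=1*2+0=2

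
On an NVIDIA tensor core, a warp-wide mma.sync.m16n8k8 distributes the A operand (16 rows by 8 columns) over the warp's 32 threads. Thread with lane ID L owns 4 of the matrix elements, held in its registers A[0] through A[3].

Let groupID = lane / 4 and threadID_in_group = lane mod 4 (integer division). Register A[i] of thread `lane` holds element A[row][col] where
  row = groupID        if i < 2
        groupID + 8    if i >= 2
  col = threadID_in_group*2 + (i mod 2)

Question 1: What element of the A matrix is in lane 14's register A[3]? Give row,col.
lane 14→14/4=3, 14 mod 4=2
i=3  r:3+8→11  c:2·2+1→5

11,5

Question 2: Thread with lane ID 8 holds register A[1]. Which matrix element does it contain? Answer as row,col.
lane 8->8/4=2, 8 mod 4=0
i=1  r:2+0->2  c:2·0+1->1

2,1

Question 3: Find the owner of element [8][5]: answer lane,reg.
2,3

r=8⇒gr=0,Rb=1  c=5⇒th=2,odd=1
L=0*4+2=2  i=1*2+1=3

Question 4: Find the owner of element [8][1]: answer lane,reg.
0,3

r=8→G=0,rhi=1  c=1→T=0,p=1
L=0*4+0=0  i=1*2+1=3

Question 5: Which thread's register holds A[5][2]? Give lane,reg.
r=5->g=5,rb=0  c=2->t=1,b0=0
L=5*4+1=21  i=0*2+0=0

21,0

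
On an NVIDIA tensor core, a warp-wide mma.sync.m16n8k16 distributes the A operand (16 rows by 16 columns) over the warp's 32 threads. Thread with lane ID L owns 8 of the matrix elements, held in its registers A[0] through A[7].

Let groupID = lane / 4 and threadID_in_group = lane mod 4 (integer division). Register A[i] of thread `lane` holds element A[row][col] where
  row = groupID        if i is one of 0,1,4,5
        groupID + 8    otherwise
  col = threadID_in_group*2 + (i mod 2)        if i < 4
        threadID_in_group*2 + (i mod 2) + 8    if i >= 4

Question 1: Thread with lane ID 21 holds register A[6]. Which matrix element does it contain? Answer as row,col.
lane 21=>21/4=5, 21 mod 4=1
i=6  r:5+8=>13  c:2·1+0+8=>10

13,10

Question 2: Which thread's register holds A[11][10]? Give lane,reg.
r=11->g=3,rb=1  c=10->cb=1,t=1,b0=0
L=3*4+1=13  i=1*4+1*2+0=6

13,6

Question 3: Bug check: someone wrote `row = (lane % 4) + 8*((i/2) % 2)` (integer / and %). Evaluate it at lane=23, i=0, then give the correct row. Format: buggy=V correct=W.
buggy=3 correct=5

`(lane % 4) + 8*((i/2) % 2)`[23,0]⇒3
lane 23: gr=5 (23/4), th=3 (23%4)
i=0: r=5+0=5, c=3*2+0+0=6
row: 3 vs 5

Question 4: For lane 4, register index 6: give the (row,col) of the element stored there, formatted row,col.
4: g=1,t=0
[6] (1+8,0*2+0+8) = (9,8)

9,8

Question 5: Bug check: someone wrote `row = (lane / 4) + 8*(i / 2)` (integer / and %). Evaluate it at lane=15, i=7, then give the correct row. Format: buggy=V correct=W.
`(lane / 4) + 8*(i / 2)`[15,7]→27
15: G=3,T=3
[7] (3+8,3*2+1+8) = (11,15)
row: 27 vs 11

buggy=27 correct=11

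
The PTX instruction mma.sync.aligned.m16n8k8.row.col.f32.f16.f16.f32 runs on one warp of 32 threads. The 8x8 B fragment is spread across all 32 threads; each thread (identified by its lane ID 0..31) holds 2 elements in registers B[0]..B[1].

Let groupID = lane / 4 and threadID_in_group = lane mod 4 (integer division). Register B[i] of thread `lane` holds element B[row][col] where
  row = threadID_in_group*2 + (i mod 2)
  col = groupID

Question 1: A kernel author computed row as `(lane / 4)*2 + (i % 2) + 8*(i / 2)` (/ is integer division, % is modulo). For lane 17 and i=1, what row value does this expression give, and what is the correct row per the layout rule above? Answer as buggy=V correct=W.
buggy=9 correct=3

`(lane / 4)*2 + (i % 2) + 8*(i / 2)`[17,1]⇒9
17: gr=4,th=1
[1] (1*2+1,4) = (3,4)
row: 9 vs 3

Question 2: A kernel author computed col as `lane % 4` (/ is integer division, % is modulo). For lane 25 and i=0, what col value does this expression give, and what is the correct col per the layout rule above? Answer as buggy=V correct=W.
`lane % 4`[25,0]->1
25: g=6,t=1
[0] (1*2+0,6) = (2,6)
col: 1 vs 6

buggy=1 correct=6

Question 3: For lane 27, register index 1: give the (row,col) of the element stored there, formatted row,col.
7,6

L=27->gid=27>>2=6, tid=27&3=3
[1]->row 3·2+1=7  col gid=6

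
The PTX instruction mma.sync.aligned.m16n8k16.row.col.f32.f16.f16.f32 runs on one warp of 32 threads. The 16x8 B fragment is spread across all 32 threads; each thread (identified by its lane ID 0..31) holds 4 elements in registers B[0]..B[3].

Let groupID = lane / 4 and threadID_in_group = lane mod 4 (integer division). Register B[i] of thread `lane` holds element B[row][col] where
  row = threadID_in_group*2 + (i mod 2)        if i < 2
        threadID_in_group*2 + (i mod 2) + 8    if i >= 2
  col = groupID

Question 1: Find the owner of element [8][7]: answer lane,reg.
28,2

c:7=>grp=7  r:8=>rB=1,tig=0,lo=0
L=7*4+0=28  i=1*2+0=2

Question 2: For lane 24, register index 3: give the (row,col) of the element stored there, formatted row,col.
9,6

lane 24: grp=6 (24/4), tig=0 (24%4)
i=3: r=0*2+1+8=9, c=grp=6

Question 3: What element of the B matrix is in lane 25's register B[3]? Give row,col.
25: gid=6,tid=1
[3] (1*2+1+8,6) = (11,6)

11,6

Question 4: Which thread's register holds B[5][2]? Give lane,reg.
c=2→G=2  r=5→rhi=0,T=2,p=1
L=2*4+2=10  i=0*2+1=1

10,1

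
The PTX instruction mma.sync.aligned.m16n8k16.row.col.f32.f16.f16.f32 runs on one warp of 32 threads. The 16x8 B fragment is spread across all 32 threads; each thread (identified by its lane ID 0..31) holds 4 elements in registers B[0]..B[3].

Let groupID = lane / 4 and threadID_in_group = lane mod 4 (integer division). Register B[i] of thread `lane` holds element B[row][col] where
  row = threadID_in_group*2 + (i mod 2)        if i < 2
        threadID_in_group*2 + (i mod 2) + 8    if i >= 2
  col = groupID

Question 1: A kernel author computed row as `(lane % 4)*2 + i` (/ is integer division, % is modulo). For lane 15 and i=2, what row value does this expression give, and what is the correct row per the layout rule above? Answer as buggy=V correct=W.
buggy=8 correct=14

`(lane % 4)*2 + i`[15,2]->8
L=15->g=15>>2=3, t=15&3=3
[2]->row 3·2+0+8=14  col g=3
row: 8 vs 14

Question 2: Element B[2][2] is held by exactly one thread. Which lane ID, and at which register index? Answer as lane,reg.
c=2->g=2  r=2->rb=0,t=1,b0=0
L=2*4+1=9  i=0*2+0=0

9,0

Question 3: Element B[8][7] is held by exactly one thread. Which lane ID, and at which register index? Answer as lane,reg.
c=7→G=7  r=8→rhi=1,T=0,p=0
L=7*4+0=28  i=1*2+0=2

28,2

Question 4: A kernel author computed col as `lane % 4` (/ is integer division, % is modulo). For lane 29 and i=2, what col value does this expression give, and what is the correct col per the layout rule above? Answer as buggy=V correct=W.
buggy=1 correct=7

`lane % 4`[29,2]=>1
lane 29=>29/4=7, 29 mod 4=1
i=2  r:2·1+0+8=>10  c:7
col: 1 vs 7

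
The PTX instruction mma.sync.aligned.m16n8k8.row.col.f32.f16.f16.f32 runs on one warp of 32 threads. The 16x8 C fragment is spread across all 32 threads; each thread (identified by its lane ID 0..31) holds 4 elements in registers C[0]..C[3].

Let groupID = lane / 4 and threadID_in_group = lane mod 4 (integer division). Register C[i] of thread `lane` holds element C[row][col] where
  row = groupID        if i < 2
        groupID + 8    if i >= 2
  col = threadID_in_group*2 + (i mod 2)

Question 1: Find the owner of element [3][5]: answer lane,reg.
r:3=>grp=3,rB=0  c:5=>tig=2,lo=1
L=3*4+2=14  i=0*2+1=1

14,1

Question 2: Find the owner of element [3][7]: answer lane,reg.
r: 3->gid=3,r8=0  c: 7->tid=3,i&1=1
L=3*4+3=15  i=0*2+1=1

15,1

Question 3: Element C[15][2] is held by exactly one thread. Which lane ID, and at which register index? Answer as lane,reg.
r=15->g=7,rb=1  c=2->t=1,b0=0
L=7*4+1=29  i=1*2+0=2

29,2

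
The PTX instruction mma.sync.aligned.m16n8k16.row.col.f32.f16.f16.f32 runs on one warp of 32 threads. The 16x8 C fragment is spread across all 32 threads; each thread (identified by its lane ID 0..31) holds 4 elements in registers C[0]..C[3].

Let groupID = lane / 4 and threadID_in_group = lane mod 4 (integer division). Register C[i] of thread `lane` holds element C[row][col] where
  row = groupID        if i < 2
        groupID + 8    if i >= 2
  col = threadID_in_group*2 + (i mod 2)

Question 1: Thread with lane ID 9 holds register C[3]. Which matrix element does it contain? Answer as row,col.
L=9=>grp=9>>2=2, tig=9&3=1
[3]=>row 2+8=10  col 1·2+1=3

10,3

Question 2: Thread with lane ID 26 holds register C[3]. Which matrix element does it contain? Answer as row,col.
26: G=6,T=2
[3] (6+8,2*2+1) = (14,5)

14,5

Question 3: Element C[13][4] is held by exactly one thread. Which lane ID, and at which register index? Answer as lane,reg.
r=13->g=5,rb=1  c=4->t=2,b0=0
L=5*4+2=22  i=1*2+0=2

22,2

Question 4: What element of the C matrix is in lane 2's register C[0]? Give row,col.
L=2=>grp=2>>2=0, tig=2&3=2
[0]=>row 0+0=0  col 2·2+0=4

0,4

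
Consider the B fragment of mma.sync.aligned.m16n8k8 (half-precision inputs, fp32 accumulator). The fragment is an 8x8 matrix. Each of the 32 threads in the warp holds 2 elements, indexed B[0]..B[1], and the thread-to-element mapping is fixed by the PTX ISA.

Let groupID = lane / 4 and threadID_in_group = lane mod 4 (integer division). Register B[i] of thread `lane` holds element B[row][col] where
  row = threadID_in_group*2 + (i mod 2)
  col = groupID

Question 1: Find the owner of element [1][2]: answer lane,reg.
8,1

c:2=>grp=2  r:1=>tig=0,lo=1
L=2*4+0=8  i=1=1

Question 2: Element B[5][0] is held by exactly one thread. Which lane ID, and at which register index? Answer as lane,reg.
2,1

c=0→G=0  r=5→T=2,p=1
L=0*4+2=2  i=1=1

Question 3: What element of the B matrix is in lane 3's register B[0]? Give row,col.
3: grp=0,tig=3
[0] (3*2+0,0) = (6,0)

6,0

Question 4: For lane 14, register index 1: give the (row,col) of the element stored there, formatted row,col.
lane 14: gid=3 (14/4), tid=2 (14%4)
i=1: r=2*2+1=5, c=gid=3

5,3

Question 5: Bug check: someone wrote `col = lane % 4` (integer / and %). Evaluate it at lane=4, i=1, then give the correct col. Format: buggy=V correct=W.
buggy=0 correct=1

`lane % 4`[4,1]→0
lane 4: G=1 (4/4), T=0 (4%4)
i=1: r=0*2+1=1, c=G=1
col: 0 vs 1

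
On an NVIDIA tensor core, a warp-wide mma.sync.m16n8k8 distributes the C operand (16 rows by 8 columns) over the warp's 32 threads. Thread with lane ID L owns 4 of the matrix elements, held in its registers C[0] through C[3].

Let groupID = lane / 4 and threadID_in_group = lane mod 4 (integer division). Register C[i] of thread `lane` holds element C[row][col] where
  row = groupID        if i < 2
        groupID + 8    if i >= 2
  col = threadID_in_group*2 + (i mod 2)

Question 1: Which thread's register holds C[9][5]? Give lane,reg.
6,3

r=9⇒gr=1,Rb=1  c=5⇒th=2,odd=1
L=1*4+2=6  i=1*2+1=3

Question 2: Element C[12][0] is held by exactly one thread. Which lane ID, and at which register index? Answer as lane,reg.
r=12→G=4,rhi=1  c=0→T=0,p=0
L=4*4+0=16  i=1*2+0=2

16,2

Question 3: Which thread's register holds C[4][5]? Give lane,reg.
18,1

r: 4->gid=4,r8=0  c: 5->tid=2,i&1=1
L=4*4+2=18  i=0*2+1=1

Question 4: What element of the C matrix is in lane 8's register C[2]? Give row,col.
L=8⇒gr=8>>2=2, th=8&3=0
[2]⇒row 2+8=10  col 0·2+0=0

10,0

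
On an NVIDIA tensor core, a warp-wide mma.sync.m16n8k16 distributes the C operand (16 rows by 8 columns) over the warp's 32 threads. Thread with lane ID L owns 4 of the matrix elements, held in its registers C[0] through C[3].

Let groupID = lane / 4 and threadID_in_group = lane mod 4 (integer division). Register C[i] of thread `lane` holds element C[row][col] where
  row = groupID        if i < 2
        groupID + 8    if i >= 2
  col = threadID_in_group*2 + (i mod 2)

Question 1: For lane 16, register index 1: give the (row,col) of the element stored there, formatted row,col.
L=16=>grp=16>>2=4, tig=16&3=0
[1]=>row 4+0=4  col 0·2+1=1

4,1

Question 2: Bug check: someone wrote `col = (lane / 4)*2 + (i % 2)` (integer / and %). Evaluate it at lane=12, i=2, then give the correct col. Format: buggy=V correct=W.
buggy=6 correct=0

`(lane / 4)*2 + (i % 2)`[12,2]=>6
lane 12=>12/4=3, 12 mod 4=0
i=2  r:3+8=>11  c:2·0+0=>0
col: 6 vs 0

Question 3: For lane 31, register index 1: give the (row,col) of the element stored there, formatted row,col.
31: gr=7,th=3
[1] (7+0,3*2+1) = (7,7)

7,7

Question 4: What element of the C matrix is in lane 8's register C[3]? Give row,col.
8: gid=2,tid=0
[3] (2+8,0*2+1) = (10,1)

10,1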